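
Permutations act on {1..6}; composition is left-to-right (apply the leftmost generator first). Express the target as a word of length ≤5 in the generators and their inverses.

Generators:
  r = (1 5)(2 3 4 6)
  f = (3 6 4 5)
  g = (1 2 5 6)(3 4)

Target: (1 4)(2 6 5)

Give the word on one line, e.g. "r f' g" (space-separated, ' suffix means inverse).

  after r: (1 5)(2 3 4 6)
  after f': (1 4 3 6 2 5)
  after r': (1 3 4 2)
  after g': (1 4)(2 6 5)

r f' r' g'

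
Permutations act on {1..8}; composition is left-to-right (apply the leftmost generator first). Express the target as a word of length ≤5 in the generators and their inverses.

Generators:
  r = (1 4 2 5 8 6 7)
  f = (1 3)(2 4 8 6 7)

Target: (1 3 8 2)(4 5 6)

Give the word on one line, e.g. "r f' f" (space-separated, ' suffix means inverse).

f r' f' f'

  after f: (1 3)(2 4 8 6 7)
  after r': (1 3 7 4 5 2)
  after f': (2 3 6 8 4 5 7)
  after f': (1 3 8 2)(4 5 6)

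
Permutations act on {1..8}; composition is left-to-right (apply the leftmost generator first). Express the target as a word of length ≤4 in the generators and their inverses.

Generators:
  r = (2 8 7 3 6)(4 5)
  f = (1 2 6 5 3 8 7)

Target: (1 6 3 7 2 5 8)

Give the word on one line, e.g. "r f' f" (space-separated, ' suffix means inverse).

  after f: (1 2 6 5 3 8 7)
  after f: (1 6 3 7 2 5 8)

f f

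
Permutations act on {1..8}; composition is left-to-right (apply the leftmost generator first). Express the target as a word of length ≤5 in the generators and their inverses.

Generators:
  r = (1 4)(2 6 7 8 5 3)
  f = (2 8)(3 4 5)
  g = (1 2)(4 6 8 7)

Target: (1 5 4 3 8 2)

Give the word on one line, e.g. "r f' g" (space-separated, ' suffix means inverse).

  after r': (1 4)(2 3 5 8 7 6)
  after f': (1 3 4)(2 5)(6 8 7)
  after f': (1 5 8 7 6 2 4)
  after r: (1 3 2)
  after f': (1 5 4 3 8 2)

r' f' f' r f'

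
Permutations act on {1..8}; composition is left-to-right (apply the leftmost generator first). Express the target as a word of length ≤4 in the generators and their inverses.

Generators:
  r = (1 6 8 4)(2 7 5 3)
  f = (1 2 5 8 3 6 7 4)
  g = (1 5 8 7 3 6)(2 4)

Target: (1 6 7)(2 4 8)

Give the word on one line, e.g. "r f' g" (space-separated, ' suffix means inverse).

f g' f g'

  after f: (1 2 5 8 3 6 7 4)
  after g': (1 4 6 8 7 2)
  after f: (3 6)(4 7 5 8)
  after g': (1 6 7)(2 4 8)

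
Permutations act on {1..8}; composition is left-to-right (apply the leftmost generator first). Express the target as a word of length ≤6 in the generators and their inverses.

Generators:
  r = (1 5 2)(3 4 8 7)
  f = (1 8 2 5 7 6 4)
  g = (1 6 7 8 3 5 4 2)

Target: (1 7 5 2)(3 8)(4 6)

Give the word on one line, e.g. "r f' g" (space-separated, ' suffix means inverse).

  after r: (1 5 2)(3 4 8 7)
  after g': (1 3 5 4 7 8 6)
  after f: (1 3 7 2 5)(4 6 8)
  after r': (1 7 5 2)(3 8)(4 6)

r g' f r'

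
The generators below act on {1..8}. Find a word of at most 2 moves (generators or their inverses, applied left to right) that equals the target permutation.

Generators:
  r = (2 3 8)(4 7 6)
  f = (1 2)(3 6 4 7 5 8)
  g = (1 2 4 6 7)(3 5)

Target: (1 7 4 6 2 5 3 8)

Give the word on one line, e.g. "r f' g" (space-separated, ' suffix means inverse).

r g'

  after r: (2 3 8)(4 7 6)
  after g': (1 7 4 6 2 5 3 8)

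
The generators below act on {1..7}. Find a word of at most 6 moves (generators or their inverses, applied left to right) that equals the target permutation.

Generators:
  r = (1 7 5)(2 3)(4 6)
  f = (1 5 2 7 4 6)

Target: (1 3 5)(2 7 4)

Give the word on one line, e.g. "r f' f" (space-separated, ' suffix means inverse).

  after r': (1 5 7)(2 3)(4 6)
  after f: (1 2 3 7 5 4)
  after r': (1 3)(4 5 6)
  after f: (1 3 5)(2 7 4)

r' f r' f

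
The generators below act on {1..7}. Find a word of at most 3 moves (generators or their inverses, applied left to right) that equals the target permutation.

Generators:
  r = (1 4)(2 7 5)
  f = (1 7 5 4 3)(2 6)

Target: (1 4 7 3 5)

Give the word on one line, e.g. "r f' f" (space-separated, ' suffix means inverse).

f' f'

  after f': (1 3 4 5 7)(2 6)
  after f': (1 4 7 3 5)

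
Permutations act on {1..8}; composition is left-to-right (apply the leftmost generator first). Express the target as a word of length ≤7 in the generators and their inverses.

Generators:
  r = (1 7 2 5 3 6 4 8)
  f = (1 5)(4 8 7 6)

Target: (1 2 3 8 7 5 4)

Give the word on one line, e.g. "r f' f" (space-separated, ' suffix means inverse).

f f r r f

  after f: (1 5)(4 8 7 6)
  after f: (4 7)(6 8)
  after r: (1 7 8 4 2 5 3 6)
  after r: (1 2 3 4 5 6 7)
  after f: (1 2 3 8 7 5 4)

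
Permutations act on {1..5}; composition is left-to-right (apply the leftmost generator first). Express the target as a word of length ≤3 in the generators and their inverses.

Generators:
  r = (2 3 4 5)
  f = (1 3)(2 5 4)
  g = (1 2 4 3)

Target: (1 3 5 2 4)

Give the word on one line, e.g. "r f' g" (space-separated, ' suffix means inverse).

r' f

  after r': (2 5 4 3)
  after f: (1 3 5 2 4)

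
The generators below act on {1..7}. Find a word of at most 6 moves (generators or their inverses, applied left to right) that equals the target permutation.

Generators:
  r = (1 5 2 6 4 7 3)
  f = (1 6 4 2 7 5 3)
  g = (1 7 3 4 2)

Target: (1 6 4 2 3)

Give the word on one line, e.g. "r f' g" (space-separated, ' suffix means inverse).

f' g f' g'

  after f': (1 3 5 7 2 4 6)
  after g: (1 4 6 7)(3 5)
  after f': (1 6 2 4)(3 7)
  after g': (1 6 4 2 3)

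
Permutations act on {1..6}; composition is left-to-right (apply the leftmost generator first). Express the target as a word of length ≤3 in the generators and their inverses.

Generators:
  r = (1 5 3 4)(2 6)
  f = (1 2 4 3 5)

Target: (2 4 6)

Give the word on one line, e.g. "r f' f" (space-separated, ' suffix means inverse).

f' r'

  after f': (1 5 3 4 2)
  after r': (2 4 6)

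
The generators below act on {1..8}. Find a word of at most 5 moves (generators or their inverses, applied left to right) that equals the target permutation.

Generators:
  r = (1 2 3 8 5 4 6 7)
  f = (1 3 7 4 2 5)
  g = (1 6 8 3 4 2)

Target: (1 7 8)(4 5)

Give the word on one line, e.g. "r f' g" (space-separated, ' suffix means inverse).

f' g g f r'

  after f': (1 5 2 4 7 3)
  after g: (1 5)(3 6 8)(4 7)
  after g: (1 5 6 3 8 4 7 2)
  after f: (2 3 8)(5 6 7)
  after r': (1 7 8)(4 5)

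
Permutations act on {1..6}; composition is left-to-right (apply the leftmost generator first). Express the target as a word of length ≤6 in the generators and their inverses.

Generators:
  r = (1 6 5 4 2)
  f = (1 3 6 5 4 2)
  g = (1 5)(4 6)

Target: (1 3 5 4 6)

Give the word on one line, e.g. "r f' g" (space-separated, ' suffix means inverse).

f' f' f' g' f

  after f': (1 2 4 5 6 3)
  after f': (1 4 6)(2 5 3)
  after f': (1 5)(2 6)(3 4)
  after g': (2 4 3 6)
  after f: (1 3 5 4 6)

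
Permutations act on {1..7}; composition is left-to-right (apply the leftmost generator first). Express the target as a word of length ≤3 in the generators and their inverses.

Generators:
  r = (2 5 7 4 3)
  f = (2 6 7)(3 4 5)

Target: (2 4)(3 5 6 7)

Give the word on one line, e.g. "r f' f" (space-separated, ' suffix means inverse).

r' f

  after r': (2 3 4 7 5)
  after f: (2 4)(3 5 6 7)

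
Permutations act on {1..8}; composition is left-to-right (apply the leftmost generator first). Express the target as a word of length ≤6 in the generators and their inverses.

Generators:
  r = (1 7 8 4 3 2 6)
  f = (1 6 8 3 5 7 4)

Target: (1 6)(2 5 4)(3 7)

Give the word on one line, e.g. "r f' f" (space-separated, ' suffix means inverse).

  after r': (1 6 2 3 4 8 7)
  after r': (1 2 4 7 6 3 8)
  after f': (1 2 7)(3 6 8 4 5)
  after f': (1 2 5 8 7 4 3)
  after r: (1 6)(2 5 4)(3 7)

r' r' f' f' r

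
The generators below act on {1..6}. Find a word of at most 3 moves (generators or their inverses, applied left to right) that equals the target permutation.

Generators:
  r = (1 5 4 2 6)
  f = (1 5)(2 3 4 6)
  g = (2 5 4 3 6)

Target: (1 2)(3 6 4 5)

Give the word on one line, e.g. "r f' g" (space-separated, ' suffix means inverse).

g' r g'

  after g': (2 6 3 4 5)
  after r: (1 5 6 3 2)
  after g': (1 2)(3 6 4 5)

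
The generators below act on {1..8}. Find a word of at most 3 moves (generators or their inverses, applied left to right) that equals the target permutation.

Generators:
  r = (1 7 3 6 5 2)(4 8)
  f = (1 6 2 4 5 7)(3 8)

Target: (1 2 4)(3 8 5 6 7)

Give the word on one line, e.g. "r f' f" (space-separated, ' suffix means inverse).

  after f: (1 6 2 4 5 7)(3 8)
  after r: (1 5 3 4 2 8 6)
  after r: (1 2 4)(3 8 5 6 7)

f r r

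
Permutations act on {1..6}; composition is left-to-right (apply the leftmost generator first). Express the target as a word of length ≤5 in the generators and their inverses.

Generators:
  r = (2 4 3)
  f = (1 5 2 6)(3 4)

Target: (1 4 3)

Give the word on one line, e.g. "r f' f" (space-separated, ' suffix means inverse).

  after f: (1 5 2 6)(3 4)
  after f: (1 2)(5 6)
  after r: (1 4 3 2)(5 6)
  after f': (1 3 5 2 6)
  after f': (1 4 3)

f f r f' f'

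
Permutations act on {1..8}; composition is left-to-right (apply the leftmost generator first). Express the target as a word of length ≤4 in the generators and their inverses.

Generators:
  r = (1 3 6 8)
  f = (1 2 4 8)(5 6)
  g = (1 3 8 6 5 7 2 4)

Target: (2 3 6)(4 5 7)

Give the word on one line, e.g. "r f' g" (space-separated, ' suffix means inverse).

  after f: (1 2 4 8)(5 6)
  after g: (1 4 6 7 2)(3 8)
  after g: (2 3 6)(4 5 7)

f g g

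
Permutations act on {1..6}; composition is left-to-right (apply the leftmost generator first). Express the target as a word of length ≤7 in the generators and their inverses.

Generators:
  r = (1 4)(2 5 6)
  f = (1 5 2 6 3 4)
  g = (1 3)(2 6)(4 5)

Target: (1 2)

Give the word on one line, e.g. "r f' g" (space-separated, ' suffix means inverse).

  after g': (1 3)(2 6)(4 5)
  after f: (1 4 2 3 5)
  after r': (2 3)(4 6 5)
  after f: (1 5)(2 4 3 6)
  after f: (1 2)

g' f r' f f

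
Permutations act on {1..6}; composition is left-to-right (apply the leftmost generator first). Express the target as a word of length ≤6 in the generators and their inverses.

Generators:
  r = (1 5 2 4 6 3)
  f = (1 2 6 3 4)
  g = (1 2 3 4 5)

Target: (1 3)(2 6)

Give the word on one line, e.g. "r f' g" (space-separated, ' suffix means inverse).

g f' r' r' f

  after g: (1 2 3 4 5)
  after f': (2 6)(4 5)
  after r': (1 3 6 5 2 4)
  after r': (1 6)(3 4)
  after f: (1 3)(2 6)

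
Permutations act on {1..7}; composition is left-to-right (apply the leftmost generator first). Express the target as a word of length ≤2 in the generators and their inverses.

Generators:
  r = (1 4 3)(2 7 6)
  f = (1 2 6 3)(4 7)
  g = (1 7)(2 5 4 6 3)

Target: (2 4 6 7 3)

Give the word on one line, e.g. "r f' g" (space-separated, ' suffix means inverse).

  after f': (1 3 6 2)(4 7)
  after r: (2 4 6 7 3)

f' r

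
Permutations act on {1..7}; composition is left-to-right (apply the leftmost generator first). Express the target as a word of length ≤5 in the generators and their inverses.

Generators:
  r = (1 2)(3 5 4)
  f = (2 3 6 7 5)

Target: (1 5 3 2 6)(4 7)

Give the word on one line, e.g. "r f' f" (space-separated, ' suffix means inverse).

  after f': (2 5 7 6 3)
  after f': (2 7 3 5 6)
  after r': (1 2 7 4 5 6)
  after f': (1 5 3 2 6)(4 7)

f' f' r' f'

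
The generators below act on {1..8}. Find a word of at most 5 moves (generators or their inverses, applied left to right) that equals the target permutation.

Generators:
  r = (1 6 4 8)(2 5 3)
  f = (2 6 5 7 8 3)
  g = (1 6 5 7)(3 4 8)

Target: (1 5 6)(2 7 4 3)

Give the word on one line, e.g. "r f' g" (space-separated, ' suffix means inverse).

  after f: (2 6 5 7 8 3)
  after g: (1 6 7 3 2 5)(4 8)
  after g: (1 5 6)(2 7 4 3)

f g g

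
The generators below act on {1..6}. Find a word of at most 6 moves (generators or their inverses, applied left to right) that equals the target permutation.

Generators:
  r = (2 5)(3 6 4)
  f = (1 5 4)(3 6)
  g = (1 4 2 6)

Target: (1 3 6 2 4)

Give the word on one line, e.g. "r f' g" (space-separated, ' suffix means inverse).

  after r': (2 5)(3 4 6)
  after f': (1 4 3 5 2)
  after r: (1 3 2)(4 6)
  after g: (1 3 6 2 4)

r' f' r g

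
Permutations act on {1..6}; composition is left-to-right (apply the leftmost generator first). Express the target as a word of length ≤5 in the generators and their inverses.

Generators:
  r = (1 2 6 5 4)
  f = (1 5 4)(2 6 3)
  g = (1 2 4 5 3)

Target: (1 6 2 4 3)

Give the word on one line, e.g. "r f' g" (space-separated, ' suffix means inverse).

  after g': (1 3 5 4 2)
  after f: (1 2 5)(3 4 6)
  after f: (1 6 2 4 3)

g' f f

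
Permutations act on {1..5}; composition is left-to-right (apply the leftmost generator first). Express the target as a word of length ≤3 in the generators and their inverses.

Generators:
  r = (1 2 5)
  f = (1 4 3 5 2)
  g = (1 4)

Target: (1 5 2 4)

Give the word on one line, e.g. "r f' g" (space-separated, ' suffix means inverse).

  after r': (1 5 2)
  after g': (1 5 2 4)

r' g'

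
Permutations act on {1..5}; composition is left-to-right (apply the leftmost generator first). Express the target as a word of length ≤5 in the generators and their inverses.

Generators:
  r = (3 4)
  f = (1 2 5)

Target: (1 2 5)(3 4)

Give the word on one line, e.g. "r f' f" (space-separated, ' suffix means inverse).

r f r' r'

  after r: (3 4)
  after f: (1 2 5)(3 4)
  after r': (1 2 5)
  after r': (1 2 5)(3 4)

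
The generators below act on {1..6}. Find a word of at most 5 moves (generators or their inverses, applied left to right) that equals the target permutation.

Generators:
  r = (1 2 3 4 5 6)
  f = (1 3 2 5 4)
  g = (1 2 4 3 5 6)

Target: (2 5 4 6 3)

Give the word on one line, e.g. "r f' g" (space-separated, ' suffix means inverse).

g' f g

  after g': (1 6 5 3 4 2)
  after f: (1 6 4 5 2 3)
  after g: (2 5 4 6 3)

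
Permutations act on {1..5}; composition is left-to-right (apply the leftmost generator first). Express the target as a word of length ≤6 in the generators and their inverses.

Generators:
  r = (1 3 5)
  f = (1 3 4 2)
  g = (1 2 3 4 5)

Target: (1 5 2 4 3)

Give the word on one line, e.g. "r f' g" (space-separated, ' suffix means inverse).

g r g' r'

  after g: (1 2 3 4 5)
  after r: (1 2 5 3 4)
  after g': (2 4 5)
  after r': (1 5 2 4 3)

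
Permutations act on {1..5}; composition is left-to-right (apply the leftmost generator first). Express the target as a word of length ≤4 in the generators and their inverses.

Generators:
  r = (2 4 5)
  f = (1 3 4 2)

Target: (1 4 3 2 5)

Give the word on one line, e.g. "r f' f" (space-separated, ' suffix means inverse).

  after r: (2 4 5)
  after r: (2 5 4)
  after f: (1 3 4)(2 5)
  after f: (1 4 3 2 5)

r r f f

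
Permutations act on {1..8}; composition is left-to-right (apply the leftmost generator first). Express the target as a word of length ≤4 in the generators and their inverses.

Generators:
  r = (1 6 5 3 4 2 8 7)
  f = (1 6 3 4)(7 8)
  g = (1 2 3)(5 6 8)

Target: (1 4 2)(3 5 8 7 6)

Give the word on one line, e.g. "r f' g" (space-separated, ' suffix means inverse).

f' g'

  after f': (1 4 3 6)(7 8)
  after g': (1 4 2)(3 5 8 7 6)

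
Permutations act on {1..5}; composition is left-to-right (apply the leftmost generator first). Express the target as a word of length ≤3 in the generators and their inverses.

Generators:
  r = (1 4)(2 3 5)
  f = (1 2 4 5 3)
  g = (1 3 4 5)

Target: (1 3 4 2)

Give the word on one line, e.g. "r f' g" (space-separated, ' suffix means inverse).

  after f: (1 2 4 5 3)
  after r: (1 3 4 2)

f r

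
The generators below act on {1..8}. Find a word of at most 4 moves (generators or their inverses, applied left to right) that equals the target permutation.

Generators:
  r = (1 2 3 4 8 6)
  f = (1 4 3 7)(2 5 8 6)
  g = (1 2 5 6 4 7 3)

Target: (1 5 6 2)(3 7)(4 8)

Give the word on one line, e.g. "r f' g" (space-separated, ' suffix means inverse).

  after r: (1 2 3 4 8 6)
  after g: (1 5 6 2)(3 7)(4 8)

r g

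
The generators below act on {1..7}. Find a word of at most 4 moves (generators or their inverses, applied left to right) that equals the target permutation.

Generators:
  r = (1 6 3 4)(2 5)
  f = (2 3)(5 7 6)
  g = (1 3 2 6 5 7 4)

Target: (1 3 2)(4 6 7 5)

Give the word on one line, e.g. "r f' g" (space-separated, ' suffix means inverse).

f' r' r'

  after f': (2 3)(5 6 7)
  after r': (1 4 3 5)(2 6 7)
  after r': (1 3 2)(4 6 7 5)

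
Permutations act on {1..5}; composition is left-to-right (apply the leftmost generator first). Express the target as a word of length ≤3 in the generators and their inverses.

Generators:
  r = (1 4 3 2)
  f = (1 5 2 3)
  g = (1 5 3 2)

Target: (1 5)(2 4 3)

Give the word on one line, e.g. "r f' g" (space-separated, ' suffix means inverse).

  after r': (1 2 3 4)
  after r': (1 3)(2 4)
  after g': (1 5)(2 4 3)

r' r' g'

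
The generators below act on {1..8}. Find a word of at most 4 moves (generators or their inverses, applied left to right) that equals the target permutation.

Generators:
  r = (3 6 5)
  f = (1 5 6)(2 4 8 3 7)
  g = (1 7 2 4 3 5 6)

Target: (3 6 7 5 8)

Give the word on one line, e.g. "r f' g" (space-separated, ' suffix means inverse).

r g' f

  after r: (3 6 5)
  after g': (1 6 3 5 4 2 7)
  after f: (3 6 7 5 8)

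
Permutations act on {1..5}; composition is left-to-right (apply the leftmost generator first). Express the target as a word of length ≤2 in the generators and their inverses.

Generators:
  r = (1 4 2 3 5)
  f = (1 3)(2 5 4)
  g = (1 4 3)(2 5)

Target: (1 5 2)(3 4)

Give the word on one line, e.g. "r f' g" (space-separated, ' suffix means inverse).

  after f: (1 3)(2 5 4)
  after r: (1 5 2)(3 4)

f r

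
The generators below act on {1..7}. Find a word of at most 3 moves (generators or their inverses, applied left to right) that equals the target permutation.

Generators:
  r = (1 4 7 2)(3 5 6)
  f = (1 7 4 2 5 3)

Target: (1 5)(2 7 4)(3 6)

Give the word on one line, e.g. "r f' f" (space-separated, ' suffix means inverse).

f' r

  after f': (1 3 5 2 4 7)
  after r: (1 5)(2 7 4)(3 6)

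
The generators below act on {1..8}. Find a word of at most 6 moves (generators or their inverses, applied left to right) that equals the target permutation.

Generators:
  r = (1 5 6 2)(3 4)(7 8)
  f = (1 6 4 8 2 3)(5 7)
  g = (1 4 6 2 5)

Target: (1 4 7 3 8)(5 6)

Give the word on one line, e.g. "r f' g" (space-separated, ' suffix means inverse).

  after g': (1 5 2 6 4)
  after f: (1 7 5 3)(2 4 6 8)
  after r': (1 8 6 7)(2 3)(4 5)
  after f': (1 4 7 3 8)(5 6)

g' f r' f'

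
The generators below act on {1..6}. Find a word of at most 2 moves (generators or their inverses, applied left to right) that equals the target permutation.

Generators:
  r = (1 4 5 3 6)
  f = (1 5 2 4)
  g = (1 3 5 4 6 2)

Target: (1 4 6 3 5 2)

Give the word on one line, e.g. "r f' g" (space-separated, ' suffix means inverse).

f r'

  after f: (1 5 2 4)
  after r': (1 4 6 3 5 2)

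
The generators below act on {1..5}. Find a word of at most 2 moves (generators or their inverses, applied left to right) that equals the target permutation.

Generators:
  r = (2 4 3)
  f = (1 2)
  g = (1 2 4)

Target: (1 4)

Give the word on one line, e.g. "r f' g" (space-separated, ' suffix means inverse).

g' f

  after g': (1 4 2)
  after f: (1 4)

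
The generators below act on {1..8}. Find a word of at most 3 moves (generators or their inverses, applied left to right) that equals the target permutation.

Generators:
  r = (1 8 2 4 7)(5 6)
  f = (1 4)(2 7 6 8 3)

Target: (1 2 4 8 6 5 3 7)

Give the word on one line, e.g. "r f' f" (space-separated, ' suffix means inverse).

r f f

  after r: (1 8 2 4 7)(5 6)
  after f: (1 3 2)(4 6 5 8 7)
  after f: (1 2 4 8 6 5 3 7)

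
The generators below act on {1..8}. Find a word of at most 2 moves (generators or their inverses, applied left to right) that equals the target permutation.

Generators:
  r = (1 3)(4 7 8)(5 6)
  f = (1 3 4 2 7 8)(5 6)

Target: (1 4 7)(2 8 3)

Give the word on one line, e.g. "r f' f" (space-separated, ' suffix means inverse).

  after f: (1 3 4 2 7 8)(5 6)
  after f: (1 4 7)(2 8 3)

f f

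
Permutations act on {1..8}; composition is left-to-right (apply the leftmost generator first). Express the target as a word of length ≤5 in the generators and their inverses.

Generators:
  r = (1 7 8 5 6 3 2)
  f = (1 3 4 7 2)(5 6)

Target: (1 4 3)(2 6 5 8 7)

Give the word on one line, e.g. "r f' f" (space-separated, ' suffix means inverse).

  after f: (1 3 4 7 2)(5 6)
  after f: (1 4 2 3 7)
  after r': (1 4 3)(2 6 5 8 7)

f f r'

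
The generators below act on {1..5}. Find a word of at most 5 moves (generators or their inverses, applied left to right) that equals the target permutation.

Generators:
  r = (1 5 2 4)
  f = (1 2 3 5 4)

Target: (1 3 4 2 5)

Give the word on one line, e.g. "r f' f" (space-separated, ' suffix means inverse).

f' f' f'

  after f': (1 4 5 3 2)
  after f': (1 5 2 4 3)
  after f': (1 3 4 2 5)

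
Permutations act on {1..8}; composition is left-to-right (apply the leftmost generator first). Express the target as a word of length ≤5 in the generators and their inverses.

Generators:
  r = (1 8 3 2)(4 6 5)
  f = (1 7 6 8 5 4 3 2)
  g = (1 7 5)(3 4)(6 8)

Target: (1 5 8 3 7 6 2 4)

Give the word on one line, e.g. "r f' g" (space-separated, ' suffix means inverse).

  after r': (1 2 3 8)(4 5 6)
  after r': (1 3)(2 8)(4 6 5)
  after g: (1 4 8 2 6)(3 7 5)
  after r': (1 5 8 3 7 6 2 4)

r' r' g r'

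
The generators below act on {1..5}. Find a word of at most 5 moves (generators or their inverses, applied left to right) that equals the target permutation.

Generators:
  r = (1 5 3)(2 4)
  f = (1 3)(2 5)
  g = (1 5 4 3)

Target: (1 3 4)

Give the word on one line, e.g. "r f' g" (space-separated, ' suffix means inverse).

f' r f' r f

  after f': (1 3)(2 5)
  after r: (2 3 5 4)
  after f': (1 3 2)(4 5)
  after r: (2 5)(3 4)
  after f: (1 3 4)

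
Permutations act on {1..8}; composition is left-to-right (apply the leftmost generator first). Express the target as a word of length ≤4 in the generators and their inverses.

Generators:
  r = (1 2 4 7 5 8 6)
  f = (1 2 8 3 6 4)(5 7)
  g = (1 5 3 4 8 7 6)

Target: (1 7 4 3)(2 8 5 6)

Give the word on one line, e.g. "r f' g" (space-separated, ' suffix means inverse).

  after g: (1 5 3 4 8 7 6)
  after f: (1 7 4 3)(2 8 5 6)

g f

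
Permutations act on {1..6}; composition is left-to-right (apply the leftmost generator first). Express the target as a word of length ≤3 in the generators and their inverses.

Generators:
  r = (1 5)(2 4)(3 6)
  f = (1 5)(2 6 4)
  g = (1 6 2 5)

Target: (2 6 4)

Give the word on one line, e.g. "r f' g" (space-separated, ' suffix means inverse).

f' f'

  after f': (1 5)(2 4 6)
  after f': (2 6 4)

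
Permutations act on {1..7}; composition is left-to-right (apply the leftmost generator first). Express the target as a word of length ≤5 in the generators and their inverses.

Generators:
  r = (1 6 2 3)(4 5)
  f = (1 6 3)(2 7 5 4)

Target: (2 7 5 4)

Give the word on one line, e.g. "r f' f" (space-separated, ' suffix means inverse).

f' f' f'

  after f': (1 3 6)(2 4 5 7)
  after f': (1 6 3)(2 5)(4 7)
  after f': (2 7 5 4)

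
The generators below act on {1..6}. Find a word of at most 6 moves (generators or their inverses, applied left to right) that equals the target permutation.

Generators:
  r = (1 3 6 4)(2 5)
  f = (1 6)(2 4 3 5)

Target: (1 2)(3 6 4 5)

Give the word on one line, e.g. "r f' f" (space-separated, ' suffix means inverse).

r r f r' f'

  after r: (1 3 6 4)(2 5)
  after r: (1 6)(3 4)
  after f: (2 4 5)
  after r': (1 4 2 6 3)
  after f': (1 2)(3 6 4 5)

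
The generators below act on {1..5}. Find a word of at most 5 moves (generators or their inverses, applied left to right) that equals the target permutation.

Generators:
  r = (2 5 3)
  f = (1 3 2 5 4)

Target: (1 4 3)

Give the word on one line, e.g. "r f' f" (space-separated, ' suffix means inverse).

  after f': (1 4 5 2 3)
  after r': (1 4 2 5 3)
  after r': (1 4 3)

f' r' r'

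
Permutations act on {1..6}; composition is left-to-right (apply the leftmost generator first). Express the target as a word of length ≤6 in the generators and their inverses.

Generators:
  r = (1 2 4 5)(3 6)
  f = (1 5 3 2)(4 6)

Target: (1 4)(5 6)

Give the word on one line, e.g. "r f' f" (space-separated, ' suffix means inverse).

  after r: (1 2 4 5)(3 6)
  after f': (1 3 4)(2 6 5)
  after f': (1 5 3 6)(2 4)
  after r': (1 4)(5 6)

r f' f' r'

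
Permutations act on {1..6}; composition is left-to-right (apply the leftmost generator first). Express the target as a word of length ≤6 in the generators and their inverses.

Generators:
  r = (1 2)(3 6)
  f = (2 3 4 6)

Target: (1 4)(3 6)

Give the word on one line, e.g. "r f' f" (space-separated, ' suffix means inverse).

  after r: (1 2)(3 6)
  after f: (1 3 2)(4 6)
  after f: (1 4 2)
  after r': (1 4)(3 6)

r f f r'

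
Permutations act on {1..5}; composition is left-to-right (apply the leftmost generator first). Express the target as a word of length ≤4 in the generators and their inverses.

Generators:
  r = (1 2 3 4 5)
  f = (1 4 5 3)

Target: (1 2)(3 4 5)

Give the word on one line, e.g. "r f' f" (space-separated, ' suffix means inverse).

f' r'

  after f': (1 3 5 4)
  after r': (1 2)(3 4 5)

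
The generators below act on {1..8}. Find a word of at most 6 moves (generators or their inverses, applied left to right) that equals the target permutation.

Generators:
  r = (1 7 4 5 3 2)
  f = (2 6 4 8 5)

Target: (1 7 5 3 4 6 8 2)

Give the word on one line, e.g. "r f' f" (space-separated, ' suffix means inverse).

r f' f' f'

  after r: (1 7 4 5 3 2)
  after f': (1 7 6 2)(3 5)(4 8)
  after f': (1 7 2)(3 8 6 5)
  after f': (1 7 5 3 4 6 8 2)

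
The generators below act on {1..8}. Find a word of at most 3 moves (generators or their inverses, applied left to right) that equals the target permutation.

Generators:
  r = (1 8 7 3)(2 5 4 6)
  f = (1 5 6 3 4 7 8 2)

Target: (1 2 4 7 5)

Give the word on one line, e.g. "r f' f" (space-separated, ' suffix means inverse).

  after f: (1 5 6 3 4 7 8 2)
  after f: (1 6 4 8)(2 5 3 7)
  after r: (1 2 4 7 5)

f f r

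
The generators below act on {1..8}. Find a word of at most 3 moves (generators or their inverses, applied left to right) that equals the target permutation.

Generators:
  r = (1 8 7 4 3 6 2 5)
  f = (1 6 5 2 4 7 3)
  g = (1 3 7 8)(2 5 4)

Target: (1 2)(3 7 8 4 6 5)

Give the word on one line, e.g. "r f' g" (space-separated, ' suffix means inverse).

  after f: (1 6 5 2 4 7 3)
  after g': (1 6 2 5 4 3 8 7)
  after r: (1 2)(3 7 8 4 6 5)

f g' r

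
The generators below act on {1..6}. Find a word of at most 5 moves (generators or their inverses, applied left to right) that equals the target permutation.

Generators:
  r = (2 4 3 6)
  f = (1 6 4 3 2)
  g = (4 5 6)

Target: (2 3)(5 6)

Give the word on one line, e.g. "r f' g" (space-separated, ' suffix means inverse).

  after r: (2 4 3 6)
  after r: (2 3)(4 6)
  after g: (2 3)(5 6)

r r g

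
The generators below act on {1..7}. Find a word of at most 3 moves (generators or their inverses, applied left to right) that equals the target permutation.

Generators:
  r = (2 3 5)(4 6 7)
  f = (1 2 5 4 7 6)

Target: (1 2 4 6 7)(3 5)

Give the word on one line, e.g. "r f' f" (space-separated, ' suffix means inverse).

  after r': (2 5 3)(4 7 6)
  after f: (1 2 4 6 7)(3 5)

r' f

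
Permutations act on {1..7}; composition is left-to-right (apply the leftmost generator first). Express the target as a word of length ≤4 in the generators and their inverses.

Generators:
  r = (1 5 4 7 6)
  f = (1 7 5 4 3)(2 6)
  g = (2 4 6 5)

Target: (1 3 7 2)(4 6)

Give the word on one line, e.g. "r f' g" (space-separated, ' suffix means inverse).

f' r g

  after f': (1 3 4 5 7)(2 6)
  after r: (1 3 7 5 6 2)
  after g: (1 3 7 2)(4 6)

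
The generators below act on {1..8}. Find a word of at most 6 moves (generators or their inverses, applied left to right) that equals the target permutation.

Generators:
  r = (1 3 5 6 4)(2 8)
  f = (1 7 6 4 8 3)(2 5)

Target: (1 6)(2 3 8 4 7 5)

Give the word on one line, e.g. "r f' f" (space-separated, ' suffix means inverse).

  after f: (1 7 6 4 8 3)(2 5)
  after r: (1 7 4 2 6)(5 8)
  after f: (1 6 7 8 2 4 5 3)
  after r: (1 4 6 7 2)
  after f': (1 6)(2 3 8 4 7 5)

f r f r f'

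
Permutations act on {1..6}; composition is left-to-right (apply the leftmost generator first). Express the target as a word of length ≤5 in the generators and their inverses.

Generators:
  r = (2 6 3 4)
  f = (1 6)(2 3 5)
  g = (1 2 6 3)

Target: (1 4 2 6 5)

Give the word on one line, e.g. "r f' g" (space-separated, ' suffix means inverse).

f' g' f r

  after f': (1 6)(2 5 3)
  after g': (1 2 5 6 3)
  after f: (1 3 6 5)
  after r: (1 4 2 6 5)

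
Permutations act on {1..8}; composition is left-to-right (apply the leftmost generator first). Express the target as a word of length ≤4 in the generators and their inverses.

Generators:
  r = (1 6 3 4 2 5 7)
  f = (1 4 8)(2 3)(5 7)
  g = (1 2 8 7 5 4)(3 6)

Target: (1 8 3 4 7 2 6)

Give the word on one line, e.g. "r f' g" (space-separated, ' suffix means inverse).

f' r'

  after f': (1 8 4)(2 3)(5 7)
  after r': (1 8 3 4 7 2 6)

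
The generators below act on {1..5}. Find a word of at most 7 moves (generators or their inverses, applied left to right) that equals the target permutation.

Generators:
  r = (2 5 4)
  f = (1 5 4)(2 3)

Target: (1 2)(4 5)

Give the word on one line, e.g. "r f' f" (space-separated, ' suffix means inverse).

r' r' f f r

  after r': (2 4 5)
  after r': (2 5 4)
  after f: (1 5)(2 4 3)
  after f: (1 4 2)
  after r: (1 2)(4 5)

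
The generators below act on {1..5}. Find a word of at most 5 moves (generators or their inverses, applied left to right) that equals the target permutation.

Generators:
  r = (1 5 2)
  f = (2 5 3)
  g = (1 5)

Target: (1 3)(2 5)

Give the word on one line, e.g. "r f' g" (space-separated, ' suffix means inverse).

r' g' f' g

  after r': (1 2 5)
  after g': (1 2)
  after f': (1 3 5 2)
  after g: (1 3)(2 5)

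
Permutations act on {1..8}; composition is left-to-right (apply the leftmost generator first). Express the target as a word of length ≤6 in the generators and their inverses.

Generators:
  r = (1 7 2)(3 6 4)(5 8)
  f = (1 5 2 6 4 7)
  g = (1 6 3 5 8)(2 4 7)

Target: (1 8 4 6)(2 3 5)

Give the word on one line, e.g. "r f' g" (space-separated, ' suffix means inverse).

  after f: (1 5 2 6 4 7)
  after r': (1 8 5 7 2 3 4)
  after f': (1 8)(2 3 6)(4 7 5)
  after f': (1 8 7)(2 3)(5 6)
  after f': (1 8 4 6)(2 3 5)

f r' f' f' f'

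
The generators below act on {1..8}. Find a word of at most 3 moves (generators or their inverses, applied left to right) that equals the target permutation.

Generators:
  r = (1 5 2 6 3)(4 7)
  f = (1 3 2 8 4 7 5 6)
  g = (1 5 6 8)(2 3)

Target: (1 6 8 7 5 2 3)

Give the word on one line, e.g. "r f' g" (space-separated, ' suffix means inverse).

  after f: (1 3 2 8 4 7 5 6)
  after g': (1 2 6 8 4 7)
  after r: (1 6 8 7 5 2 3)

f g' r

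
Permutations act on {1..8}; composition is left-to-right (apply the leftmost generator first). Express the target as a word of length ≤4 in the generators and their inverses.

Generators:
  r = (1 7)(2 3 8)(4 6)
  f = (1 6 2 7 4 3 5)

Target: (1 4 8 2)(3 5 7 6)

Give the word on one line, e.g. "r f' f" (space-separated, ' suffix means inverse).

  after f: (1 6 2 7 4 3 5)
  after r: (1 4 8 2)(3 5 7 6)

f r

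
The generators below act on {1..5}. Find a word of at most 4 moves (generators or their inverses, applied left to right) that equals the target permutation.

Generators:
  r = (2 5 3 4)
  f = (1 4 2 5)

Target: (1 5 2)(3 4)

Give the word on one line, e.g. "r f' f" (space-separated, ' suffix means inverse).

f' f' r

  after f': (1 5 2 4)
  after f': (1 2)(4 5)
  after r: (1 5 2)(3 4)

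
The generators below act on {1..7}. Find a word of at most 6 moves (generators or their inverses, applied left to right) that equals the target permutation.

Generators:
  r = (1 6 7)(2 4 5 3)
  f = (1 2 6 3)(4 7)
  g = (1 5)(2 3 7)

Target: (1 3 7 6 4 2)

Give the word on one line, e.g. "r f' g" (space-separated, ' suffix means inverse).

  after r': (1 7 6)(2 3 5 4)
  after f: (1 4 6 2)(3 5 7)
  after g': (1 4 6 7 2 5 3)
  after f: (1 7 6 4 3 2 5)
  after g': (1 3 7 6 4 2)

r' f g' f g'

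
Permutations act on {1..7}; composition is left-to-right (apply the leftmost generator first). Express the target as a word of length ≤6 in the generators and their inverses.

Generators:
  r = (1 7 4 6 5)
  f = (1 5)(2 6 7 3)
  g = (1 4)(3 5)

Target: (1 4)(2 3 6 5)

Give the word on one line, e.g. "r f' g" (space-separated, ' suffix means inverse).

  after r': (1 5 6 4 7)
  after f': (2 3 7 5)(4 6)
  after r: (1 7)(2 3 4 5)
  after r: (1 4)(2 3 6 5)

r' f' r r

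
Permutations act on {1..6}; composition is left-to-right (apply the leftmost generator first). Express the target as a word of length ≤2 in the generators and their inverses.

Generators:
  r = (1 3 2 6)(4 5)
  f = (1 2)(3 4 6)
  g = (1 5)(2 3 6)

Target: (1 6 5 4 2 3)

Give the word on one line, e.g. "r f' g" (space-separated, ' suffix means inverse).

  after f': (1 2)(3 6 4)
  after r: (1 6 5 4 2 3)

f' r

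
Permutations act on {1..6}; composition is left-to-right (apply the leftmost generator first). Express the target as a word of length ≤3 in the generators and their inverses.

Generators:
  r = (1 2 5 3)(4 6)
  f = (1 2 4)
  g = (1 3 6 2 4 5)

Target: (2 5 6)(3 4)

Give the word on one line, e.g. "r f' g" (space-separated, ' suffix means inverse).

g f' r

  after g: (1 3 6 2 4 5)
  after f': (1 3 6)(4 5)
  after r: (2 5 6)(3 4)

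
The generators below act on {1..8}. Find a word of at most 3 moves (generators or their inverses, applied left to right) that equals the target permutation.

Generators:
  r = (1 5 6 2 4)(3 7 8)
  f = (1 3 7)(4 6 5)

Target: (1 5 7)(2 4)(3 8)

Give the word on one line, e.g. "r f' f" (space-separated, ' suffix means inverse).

  after r': (1 4 2 6 5)(3 8 7)
  after f': (1 5 7)(2 4)(3 8)

r' f'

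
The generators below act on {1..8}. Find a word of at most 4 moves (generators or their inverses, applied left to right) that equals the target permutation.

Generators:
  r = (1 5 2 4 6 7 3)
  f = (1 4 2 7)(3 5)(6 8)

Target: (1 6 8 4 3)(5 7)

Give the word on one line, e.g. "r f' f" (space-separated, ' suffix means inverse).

  after f': (1 7 2 4)(3 5)(6 8)
  after r': (1 6 8 4 3)(5 7)

f' r'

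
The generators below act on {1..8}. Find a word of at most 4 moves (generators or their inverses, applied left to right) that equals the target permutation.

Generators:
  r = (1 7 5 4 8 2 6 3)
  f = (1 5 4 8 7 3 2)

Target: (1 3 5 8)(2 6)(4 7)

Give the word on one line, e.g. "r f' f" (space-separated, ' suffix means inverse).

r f

  after r: (1 7 5 4 8 2 6 3)
  after f: (1 3 5 8)(2 6)(4 7)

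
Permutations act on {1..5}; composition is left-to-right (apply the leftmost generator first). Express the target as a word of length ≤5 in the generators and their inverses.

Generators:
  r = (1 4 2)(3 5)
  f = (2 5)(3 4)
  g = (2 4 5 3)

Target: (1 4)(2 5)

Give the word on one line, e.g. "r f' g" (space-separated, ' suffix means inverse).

  after r: (1 4 2)(3 5)
  after g': (1 2)(3 4)
  after r: (2 4 5 3)
  after f: (2 3 5 4)
  after r: (1 4)(2 5)

r g' r f r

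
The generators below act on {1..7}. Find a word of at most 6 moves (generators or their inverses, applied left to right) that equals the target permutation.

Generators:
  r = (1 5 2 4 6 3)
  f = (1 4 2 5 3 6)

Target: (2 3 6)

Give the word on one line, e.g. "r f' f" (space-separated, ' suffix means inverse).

r r f r'

  after r: (1 5 2 4 6 3)
  after r: (1 2 6)(3 5 4)
  after f: (1 5 2)(4 6)
  after r': (2 3 6)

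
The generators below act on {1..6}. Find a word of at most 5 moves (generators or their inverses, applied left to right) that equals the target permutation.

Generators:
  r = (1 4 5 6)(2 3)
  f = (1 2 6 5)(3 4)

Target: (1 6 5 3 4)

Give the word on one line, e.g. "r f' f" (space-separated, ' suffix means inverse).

f' r f r

  after f': (1 5 6 2)(3 4)
  after r: (1 6 3 5)(2 4)
  after f: (1 5 2 3)(4 6)
  after r: (1 6 5 3 4)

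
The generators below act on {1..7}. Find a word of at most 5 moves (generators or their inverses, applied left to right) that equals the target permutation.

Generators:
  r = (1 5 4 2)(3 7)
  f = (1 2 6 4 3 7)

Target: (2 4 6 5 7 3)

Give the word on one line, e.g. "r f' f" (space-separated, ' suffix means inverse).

r f r'

  after r: (1 5 4 2)(3 7)
  after f: (1 5 3)(4 6)
  after r': (2 4 6 5 7 3)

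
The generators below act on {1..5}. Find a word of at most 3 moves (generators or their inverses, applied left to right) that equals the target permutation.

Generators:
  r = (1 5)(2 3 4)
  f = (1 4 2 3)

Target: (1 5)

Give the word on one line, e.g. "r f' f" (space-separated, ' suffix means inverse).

r' r' r'

  after r': (1 5)(2 4 3)
  after r': (2 3 4)
  after r': (1 5)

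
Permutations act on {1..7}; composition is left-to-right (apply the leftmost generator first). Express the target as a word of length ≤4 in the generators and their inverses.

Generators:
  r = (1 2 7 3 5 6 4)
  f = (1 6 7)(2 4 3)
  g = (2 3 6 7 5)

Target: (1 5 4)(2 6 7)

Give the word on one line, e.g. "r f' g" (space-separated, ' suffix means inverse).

  after r': (1 4 6 5 3 7 2)
  after f': (1 2 7 3 6 5 4)
  after g': (1 5 4)(2 6 7)

r' f' g'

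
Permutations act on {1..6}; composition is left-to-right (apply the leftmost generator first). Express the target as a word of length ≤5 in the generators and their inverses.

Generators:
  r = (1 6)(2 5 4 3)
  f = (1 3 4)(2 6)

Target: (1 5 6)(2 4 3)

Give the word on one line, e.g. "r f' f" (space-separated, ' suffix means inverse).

  after f': (1 4 3)(2 6)
  after r: (1 3 6 5 4 2)
  after r: (1 2 6 4 5 3)
  after r: (1 5 2)(3 6)
  after f': (1 5 6)(2 4 3)

f' r r r f'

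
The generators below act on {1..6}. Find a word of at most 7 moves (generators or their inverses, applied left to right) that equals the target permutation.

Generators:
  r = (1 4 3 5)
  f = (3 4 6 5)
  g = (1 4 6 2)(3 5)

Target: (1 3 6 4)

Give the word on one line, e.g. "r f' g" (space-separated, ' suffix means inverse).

  after r: (1 4 3 5)
  after f: (1 6 5)
  after r: (1 6)(3 5 4)
  after f': (1 4 5 3 6)
  after r: (1 3 6 4)

r f r f' r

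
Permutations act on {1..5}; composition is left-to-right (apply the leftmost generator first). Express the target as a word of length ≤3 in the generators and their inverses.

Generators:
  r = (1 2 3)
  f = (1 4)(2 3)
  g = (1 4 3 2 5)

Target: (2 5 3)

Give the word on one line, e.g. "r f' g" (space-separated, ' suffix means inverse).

r' g' f

  after r': (1 3 2)
  after g': (1 4)(2 5)
  after f: (2 5 3)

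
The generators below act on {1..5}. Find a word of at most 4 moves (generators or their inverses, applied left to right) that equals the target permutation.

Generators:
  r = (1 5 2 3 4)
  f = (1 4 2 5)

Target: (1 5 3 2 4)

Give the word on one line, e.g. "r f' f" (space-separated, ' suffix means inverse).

  after f: (1 4 2 5)
  after f: (1 2)(4 5)
  after r': (1 5 3 2 4)

f f r'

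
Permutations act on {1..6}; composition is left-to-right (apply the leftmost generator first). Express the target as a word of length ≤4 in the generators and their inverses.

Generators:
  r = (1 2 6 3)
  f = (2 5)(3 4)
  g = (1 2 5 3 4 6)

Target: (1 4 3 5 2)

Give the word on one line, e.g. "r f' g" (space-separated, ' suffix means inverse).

r f g f

  after r: (1 2 6 3)
  after f: (1 5 2 6 4 3)
  after g: (1 3 2)
  after f: (1 4 3 5 2)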